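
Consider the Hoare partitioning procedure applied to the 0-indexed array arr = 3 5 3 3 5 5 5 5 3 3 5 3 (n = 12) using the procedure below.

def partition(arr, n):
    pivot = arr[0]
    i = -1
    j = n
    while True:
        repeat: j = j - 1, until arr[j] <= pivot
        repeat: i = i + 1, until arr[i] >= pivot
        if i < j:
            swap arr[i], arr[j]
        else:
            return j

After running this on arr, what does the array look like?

pivot=3
j stops at 11 (3), i stops at 0 (3); swap ⇒ 3 5 3 3 5 5 5 5 3 3 5 3
j stops at 9 (3), i stops at 1 (5); swap ⇒ 3 3 3 3 5 5 5 5 3 5 5 3
j stops at 8 (3), i stops at 2 (3); swap ⇒ 3 3 3 3 5 5 5 5 3 5 5 3
j stops at 3, i stops at 3; i≥j ⇒ return 3. arr=3 3 3 3 5 5 5 5 3 5 5 3

3 3 3 3 5 5 5 5 3 5 5 3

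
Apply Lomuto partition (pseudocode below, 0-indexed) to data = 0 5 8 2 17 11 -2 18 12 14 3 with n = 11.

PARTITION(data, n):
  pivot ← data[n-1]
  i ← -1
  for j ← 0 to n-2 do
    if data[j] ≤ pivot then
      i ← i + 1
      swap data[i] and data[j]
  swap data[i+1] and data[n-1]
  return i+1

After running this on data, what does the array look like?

0 2 -2 3 17 11 8 18 12 14 5

pivot = data[10] = 3; i = -1
j=0: data[0]=0 ≤ 3 → i=0, swap data[0],data[0] (no change) → 0 5 8 2 17 11 -2 18 12 14 3
j=1: data[1]=5 > 3 → no swap
j=2: data[2]=8 > 3 → no swap
j=3: data[3]=2 ≤ 3 → i=1, swap data[1],data[3] → 0 2 8 5 17 11 -2 18 12 14 3
j=4: data[4]=17 > 3 → no swap
j=5: data[5]=11 > 3 → no swap
j=6: data[6]=-2 ≤ 3 → i=2, swap data[2],data[6] → 0 2 -2 5 17 11 8 18 12 14 3
j=7: data[7]=18 > 3 → no swap
j=8: data[8]=12 > 3 → no swap
j=9: data[9]=14 > 3 → no swap
final swap data[3],data[10] → 0 2 -2 3 17 11 8 18 12 14 5; return 3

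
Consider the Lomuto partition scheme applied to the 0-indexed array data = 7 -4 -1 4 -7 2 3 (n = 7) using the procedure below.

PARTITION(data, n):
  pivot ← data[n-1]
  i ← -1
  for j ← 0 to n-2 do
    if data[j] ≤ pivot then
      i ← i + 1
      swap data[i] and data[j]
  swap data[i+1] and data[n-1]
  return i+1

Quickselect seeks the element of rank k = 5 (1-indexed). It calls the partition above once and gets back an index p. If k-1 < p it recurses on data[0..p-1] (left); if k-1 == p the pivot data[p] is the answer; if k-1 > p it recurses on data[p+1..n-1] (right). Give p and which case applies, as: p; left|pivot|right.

4; pivot

pivot = data[6] = 3; i = -1
j=0: data[0]=7 > 3 → no swap
j=1: data[1]=-4 ≤ 3 → i=0, swap data[0],data[1] → -4 7 -1 4 -7 2 3
j=2: data[2]=-1 ≤ 3 → i=1, swap data[1],data[2] → -4 -1 7 4 -7 2 3
j=3: data[3]=4 > 3 → no swap
j=4: data[4]=-7 ≤ 3 → i=2, swap data[2],data[4] → -4 -1 -7 4 7 2 3
j=5: data[5]=2 ≤ 3 → i=3, swap data[3],data[5] → -4 -1 -7 2 7 4 3
final swap data[4],data[6] → -4 -1 -7 2 3 4 7; return 4
p = 4; k-1 = 4 == 4 ⇒ pivot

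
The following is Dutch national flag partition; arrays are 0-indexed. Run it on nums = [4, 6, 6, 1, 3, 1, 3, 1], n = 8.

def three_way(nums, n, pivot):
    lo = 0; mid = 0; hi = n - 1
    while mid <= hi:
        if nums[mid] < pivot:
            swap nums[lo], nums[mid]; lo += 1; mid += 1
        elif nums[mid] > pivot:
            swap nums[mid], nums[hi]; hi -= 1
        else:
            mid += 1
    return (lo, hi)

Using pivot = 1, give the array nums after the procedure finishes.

[1, 1, 1, 3, 6, 3, 6, 4]

pivot = 1; lo=0, mid=0, hi=7
nums[mid]=4>1: swap nums[0],nums[7]; hi=6 → [1, 6, 6, 1, 3, 1, 3, 4]
nums[mid]=1=1: mid=1
nums[mid]=6>1: swap nums[1],nums[6]; hi=5 → [1, 3, 6, 1, 3, 1, 6, 4]
nums[mid]=3>1: swap nums[1],nums[5]; hi=4 → [1, 1, 6, 1, 3, 3, 6, 4]
nums[mid]=1=1: mid=2
nums[mid]=6>1: swap nums[2],nums[4]; hi=3 → [1, 1, 3, 1, 6, 3, 6, 4]
nums[mid]=3>1: swap nums[2],nums[3]; hi=2 → [1, 1, 1, 3, 6, 3, 6, 4]
nums[mid]=1=1: mid=3
end: lo=0, hi=2; nums = [1, 1, 1, 3, 6, 3, 6, 4]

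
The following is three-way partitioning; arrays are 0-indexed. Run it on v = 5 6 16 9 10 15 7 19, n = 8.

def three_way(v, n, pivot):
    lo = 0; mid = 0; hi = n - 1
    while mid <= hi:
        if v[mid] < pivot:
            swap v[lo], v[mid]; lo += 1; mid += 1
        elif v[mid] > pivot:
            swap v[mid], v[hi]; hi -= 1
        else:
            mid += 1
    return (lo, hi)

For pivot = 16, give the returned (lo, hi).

lo=0 mid=0 hi=7
5<16: swap(0,0), lo=1 mid=1 ⇒ 5 6 16 9 10 15 7 19
6<16: swap(1,1), lo=2 mid=2 ⇒ 5 6 16 9 10 15 7 19
16=16: mid=3
9<16: swap(2,3), lo=3 mid=4 ⇒ 5 6 9 16 10 15 7 19
10<16: swap(3,4), lo=4 mid=5 ⇒ 5 6 9 10 16 15 7 19
15<16: swap(4,5), lo=5 mid=6 ⇒ 5 6 9 10 15 16 7 19
7<16: swap(5,6), lo=6 mid=7 ⇒ 5 6 9 10 15 7 16 19
19>16: swap(7,7), hi=6 ⇒ 5 6 9 10 15 7 16 19
done. lo=6 hi=6; v=5 6 9 10 15 7 16 19

(6, 6)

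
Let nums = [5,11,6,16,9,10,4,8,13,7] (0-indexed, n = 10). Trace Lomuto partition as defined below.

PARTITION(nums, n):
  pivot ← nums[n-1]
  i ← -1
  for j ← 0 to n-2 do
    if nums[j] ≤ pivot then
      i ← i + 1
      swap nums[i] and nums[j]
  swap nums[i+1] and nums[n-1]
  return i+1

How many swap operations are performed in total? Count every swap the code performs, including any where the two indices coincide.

4

pivot = nums[9] = 7; i = -1
j=0: nums[0]=5 ≤ 7 → i=0, swap nums[0],nums[0] (no change) → [5,11,6,16,9,10,4,8,13,7]
j=1: nums[1]=11 > 7 → no swap
j=2: nums[2]=6 ≤ 7 → i=1, swap nums[1],nums[2] → [5,6,11,16,9,10,4,8,13,7]
j=3: nums[3]=16 > 7 → no swap
j=4: nums[4]=9 > 7 → no swap
j=5: nums[5]=10 > 7 → no swap
j=6: nums[6]=4 ≤ 7 → i=2, swap nums[2],nums[6] → [5,6,4,16,9,10,11,8,13,7]
j=7: nums[7]=8 > 7 → no swap
j=8: nums[8]=13 > 7 → no swap
final swap nums[3],nums[9] → [5,6,4,7,9,10,11,8,13,16]; return 3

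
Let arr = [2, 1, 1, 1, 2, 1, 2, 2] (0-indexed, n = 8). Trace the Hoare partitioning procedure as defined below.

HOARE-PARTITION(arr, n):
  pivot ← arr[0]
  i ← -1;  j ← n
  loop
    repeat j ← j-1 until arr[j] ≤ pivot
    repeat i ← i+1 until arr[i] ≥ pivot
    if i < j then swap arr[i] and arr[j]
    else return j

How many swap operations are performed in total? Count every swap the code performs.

pivot = arr[0] = 2; i = -1, j = 8
j→7 (arr[7]=2≤2), i→0 (arr[0]=2≥2); i<j, swap → [2, 1, 1, 1, 2, 1, 2, 2]
j→6 (arr[6]=2≤2), i→4 (arr[4]=2≥2); i<j, swap → [2, 1, 1, 1, 2, 1, 2, 2]
j→5, i→6; i≥j, return j=5. arr = [2, 1, 1, 1, 2, 1, 2, 2]

2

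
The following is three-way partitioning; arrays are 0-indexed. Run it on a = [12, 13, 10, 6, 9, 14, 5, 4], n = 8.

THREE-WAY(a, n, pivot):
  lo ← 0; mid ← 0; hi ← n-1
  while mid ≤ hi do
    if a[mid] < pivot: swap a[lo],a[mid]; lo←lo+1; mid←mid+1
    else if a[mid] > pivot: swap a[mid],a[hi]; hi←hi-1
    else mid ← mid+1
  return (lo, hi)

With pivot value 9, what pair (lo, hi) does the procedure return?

pivot = 9; lo=0, mid=0, hi=7
a[mid]=12>9: swap a[0],a[7]; hi=6 → [4, 13, 10, 6, 9, 14, 5, 12]
a[mid]=4<9: swap a[0],a[0]; lo=1,mid=1 → [4, 13, 10, 6, 9, 14, 5, 12]
a[mid]=13>9: swap a[1],a[6]; hi=5 → [4, 5, 10, 6, 9, 14, 13, 12]
a[mid]=5<9: swap a[1],a[1]; lo=2,mid=2 → [4, 5, 10, 6, 9, 14, 13, 12]
a[mid]=10>9: swap a[2],a[5]; hi=4 → [4, 5, 14, 6, 9, 10, 13, 12]
a[mid]=14>9: swap a[2],a[4]; hi=3 → [4, 5, 9, 6, 14, 10, 13, 12]
a[mid]=9=9: mid=3
a[mid]=6<9: swap a[2],a[3]; lo=3,mid=4 → [4, 5, 6, 9, 14, 10, 13, 12]
end: lo=3, hi=3; a = [4, 5, 6, 9, 14, 10, 13, 12]

(3, 3)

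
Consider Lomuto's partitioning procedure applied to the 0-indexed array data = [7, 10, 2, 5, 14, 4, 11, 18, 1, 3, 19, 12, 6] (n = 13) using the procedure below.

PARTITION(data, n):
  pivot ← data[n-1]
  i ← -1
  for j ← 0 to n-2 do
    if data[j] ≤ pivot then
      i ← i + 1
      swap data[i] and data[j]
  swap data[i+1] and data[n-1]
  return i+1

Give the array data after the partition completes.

pivot=6, i=-1
j=0: 7>6, skip
j=1: 10>6, skip
j=2: 2≤6, i=0, swap(0,2) ⇒ [2, 10, 7, 5, 14, 4, 11, 18, 1, 3, 19, 12, 6]
j=3: 5≤6, i=1, swap(1,3) ⇒ [2, 5, 7, 10, 14, 4, 11, 18, 1, 3, 19, 12, 6]
j=4: 14>6, skip
j=5: 4≤6, i=2, swap(2,5) ⇒ [2, 5, 4, 10, 14, 7, 11, 18, 1, 3, 19, 12, 6]
j=6: 11>6, skip
j=7: 18>6, skip
j=8: 1≤6, i=3, swap(3,8) ⇒ [2, 5, 4, 1, 14, 7, 11, 18, 10, 3, 19, 12, 6]
j=9: 3≤6, i=4, swap(4,9) ⇒ [2, 5, 4, 1, 3, 7, 11, 18, 10, 14, 19, 12, 6]
j=10: 19>6, skip
j=11: 12>6, skip
swap(5,12) ⇒ [2, 5, 4, 1, 3, 6, 11, 18, 10, 14, 19, 12, 7]; return 5

[2, 5, 4, 1, 3, 6, 11, 18, 10, 14, 19, 12, 7]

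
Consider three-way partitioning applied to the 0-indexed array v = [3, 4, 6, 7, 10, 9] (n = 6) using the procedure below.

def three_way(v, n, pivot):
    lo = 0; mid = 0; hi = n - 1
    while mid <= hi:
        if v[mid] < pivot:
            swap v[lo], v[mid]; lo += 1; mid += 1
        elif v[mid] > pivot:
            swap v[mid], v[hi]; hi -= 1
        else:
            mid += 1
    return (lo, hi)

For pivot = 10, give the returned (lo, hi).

lo=0 mid=0 hi=5
3<10: swap(0,0), lo=1 mid=1 ⇒ [3, 4, 6, 7, 10, 9]
4<10: swap(1,1), lo=2 mid=2 ⇒ [3, 4, 6, 7, 10, 9]
6<10: swap(2,2), lo=3 mid=3 ⇒ [3, 4, 6, 7, 10, 9]
7<10: swap(3,3), lo=4 mid=4 ⇒ [3, 4, 6, 7, 10, 9]
10=10: mid=5
9<10: swap(4,5), lo=5 mid=6 ⇒ [3, 4, 6, 7, 9, 10]
done. lo=5 hi=5; v=[3, 4, 6, 7, 9, 10]

(5, 5)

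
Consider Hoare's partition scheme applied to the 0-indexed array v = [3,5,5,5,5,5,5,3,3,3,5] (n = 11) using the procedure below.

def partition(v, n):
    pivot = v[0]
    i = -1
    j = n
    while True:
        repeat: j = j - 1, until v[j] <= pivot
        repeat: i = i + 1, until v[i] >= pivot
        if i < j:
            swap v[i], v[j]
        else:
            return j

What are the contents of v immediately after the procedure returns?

[3,3,3,5,5,5,5,5,5,3,5]

pivot=3
j stops at 9 (3), i stops at 0 (3); swap ⇒ [3,5,5,5,5,5,5,3,3,3,5]
j stops at 8 (3), i stops at 1 (5); swap ⇒ [3,3,5,5,5,5,5,3,5,3,5]
j stops at 7 (3), i stops at 2 (5); swap ⇒ [3,3,3,5,5,5,5,5,5,3,5]
j stops at 2, i stops at 3; i≥j ⇒ return 2. v=[3,3,3,5,5,5,5,5,5,3,5]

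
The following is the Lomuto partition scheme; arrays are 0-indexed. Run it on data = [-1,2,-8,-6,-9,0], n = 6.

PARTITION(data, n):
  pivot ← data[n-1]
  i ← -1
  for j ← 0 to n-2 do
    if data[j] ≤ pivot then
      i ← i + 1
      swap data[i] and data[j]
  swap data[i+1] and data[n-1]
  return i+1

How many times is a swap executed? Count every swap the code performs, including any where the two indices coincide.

5

pivot=0, i=-1
j=0: -1≤0, i=0, swap(0,0) ⇒ [-1,2,-8,-6,-9,0]
j=1: 2>0, skip
j=2: -8≤0, i=1, swap(1,2) ⇒ [-1,-8,2,-6,-9,0]
j=3: -6≤0, i=2, swap(2,3) ⇒ [-1,-8,-6,2,-9,0]
j=4: -9≤0, i=3, swap(3,4) ⇒ [-1,-8,-6,-9,2,0]
swap(4,5) ⇒ [-1,-8,-6,-9,0,2]; return 4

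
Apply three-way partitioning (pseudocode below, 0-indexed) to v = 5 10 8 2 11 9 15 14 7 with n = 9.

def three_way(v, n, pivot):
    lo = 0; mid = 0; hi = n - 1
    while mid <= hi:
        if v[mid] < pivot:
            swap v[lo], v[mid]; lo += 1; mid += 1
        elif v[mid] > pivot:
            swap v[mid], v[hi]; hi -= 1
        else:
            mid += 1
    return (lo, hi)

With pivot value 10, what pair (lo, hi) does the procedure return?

(5, 5)

lo=0 mid=0 hi=8
5<10: swap(0,0), lo=1 mid=1 ⇒ 5 10 8 2 11 9 15 14 7
10=10: mid=2
8<10: swap(1,2), lo=2 mid=3 ⇒ 5 8 10 2 11 9 15 14 7
2<10: swap(2,3), lo=3 mid=4 ⇒ 5 8 2 10 11 9 15 14 7
11>10: swap(4,8), hi=7 ⇒ 5 8 2 10 7 9 15 14 11
7<10: swap(3,4), lo=4 mid=5 ⇒ 5 8 2 7 10 9 15 14 11
9<10: swap(4,5), lo=5 mid=6 ⇒ 5 8 2 7 9 10 15 14 11
15>10: swap(6,7), hi=6 ⇒ 5 8 2 7 9 10 14 15 11
14>10: swap(6,6), hi=5 ⇒ 5 8 2 7 9 10 14 15 11
done. lo=5 hi=5; v=5 8 2 7 9 10 14 15 11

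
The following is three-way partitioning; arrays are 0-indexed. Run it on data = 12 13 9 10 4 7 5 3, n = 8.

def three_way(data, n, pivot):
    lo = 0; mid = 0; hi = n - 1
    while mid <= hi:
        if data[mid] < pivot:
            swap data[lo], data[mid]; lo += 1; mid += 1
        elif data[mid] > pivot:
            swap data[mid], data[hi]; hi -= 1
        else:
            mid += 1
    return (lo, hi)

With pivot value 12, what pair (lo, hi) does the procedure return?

pivot = 12; lo=0, mid=0, hi=7
data[mid]=12=12: mid=1
data[mid]=13>12: swap data[1],data[7]; hi=6 → 12 3 9 10 4 7 5 13
data[mid]=3<12: swap data[0],data[1]; lo=1,mid=2 → 3 12 9 10 4 7 5 13
data[mid]=9<12: swap data[1],data[2]; lo=2,mid=3 → 3 9 12 10 4 7 5 13
data[mid]=10<12: swap data[2],data[3]; lo=3,mid=4 → 3 9 10 12 4 7 5 13
data[mid]=4<12: swap data[3],data[4]; lo=4,mid=5 → 3 9 10 4 12 7 5 13
data[mid]=7<12: swap data[4],data[5]; lo=5,mid=6 → 3 9 10 4 7 12 5 13
data[mid]=5<12: swap data[5],data[6]; lo=6,mid=7 → 3 9 10 4 7 5 12 13
end: lo=6, hi=6; data = 3 9 10 4 7 5 12 13

(6, 6)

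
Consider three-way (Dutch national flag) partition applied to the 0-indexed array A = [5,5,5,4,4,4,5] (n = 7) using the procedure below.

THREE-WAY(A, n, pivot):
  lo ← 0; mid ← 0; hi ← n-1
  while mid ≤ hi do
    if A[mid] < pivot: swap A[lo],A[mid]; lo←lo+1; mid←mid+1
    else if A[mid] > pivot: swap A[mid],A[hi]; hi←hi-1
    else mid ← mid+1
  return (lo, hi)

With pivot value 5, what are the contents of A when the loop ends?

lo=0 mid=0 hi=6
5=5: mid=1
5=5: mid=2
5=5: mid=3
4<5: swap(0,3), lo=1 mid=4 ⇒ [4,5,5,5,4,4,5]
4<5: swap(1,4), lo=2 mid=5 ⇒ [4,4,5,5,5,4,5]
4<5: swap(2,5), lo=3 mid=6 ⇒ [4,4,4,5,5,5,5]
5=5: mid=7
done. lo=3 hi=6; A=[4,4,4,5,5,5,5]

[4,4,4,5,5,5,5]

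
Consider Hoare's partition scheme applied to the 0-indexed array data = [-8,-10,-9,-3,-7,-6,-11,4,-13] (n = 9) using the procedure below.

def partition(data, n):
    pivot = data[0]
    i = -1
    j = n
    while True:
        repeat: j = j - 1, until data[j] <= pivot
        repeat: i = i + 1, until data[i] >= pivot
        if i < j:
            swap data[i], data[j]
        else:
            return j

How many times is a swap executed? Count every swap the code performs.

pivot=-8
j stops at 8 (-13), i stops at 0 (-8); swap ⇒ [-13,-10,-9,-3,-7,-6,-11,4,-8]
j stops at 6 (-11), i stops at 3 (-3); swap ⇒ [-13,-10,-9,-11,-7,-6,-3,4,-8]
j stops at 3, i stops at 4; i≥j ⇒ return 3. data=[-13,-10,-9,-11,-7,-6,-3,4,-8]

2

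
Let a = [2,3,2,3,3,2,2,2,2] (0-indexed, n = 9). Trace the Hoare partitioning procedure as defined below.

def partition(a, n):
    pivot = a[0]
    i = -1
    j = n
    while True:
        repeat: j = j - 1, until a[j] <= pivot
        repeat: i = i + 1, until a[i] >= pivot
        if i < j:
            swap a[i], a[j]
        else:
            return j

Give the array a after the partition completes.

pivot = a[0] = 2; i = -1, j = 9
j→8 (a[8]=2≤2), i→0 (a[0]=2≥2); i<j, swap → [2,3,2,3,3,2,2,2,2]
j→7 (a[7]=2≤2), i→1 (a[1]=3≥2); i<j, swap → [2,2,2,3,3,2,2,3,2]
j→6 (a[6]=2≤2), i→2 (a[2]=2≥2); i<j, swap → [2,2,2,3,3,2,2,3,2]
j→5 (a[5]=2≤2), i→3 (a[3]=3≥2); i<j, swap → [2,2,2,2,3,3,2,3,2]
j→3, i→4; i≥j, return j=3. a = [2,2,2,2,3,3,2,3,2]

[2,2,2,2,3,3,2,3,2]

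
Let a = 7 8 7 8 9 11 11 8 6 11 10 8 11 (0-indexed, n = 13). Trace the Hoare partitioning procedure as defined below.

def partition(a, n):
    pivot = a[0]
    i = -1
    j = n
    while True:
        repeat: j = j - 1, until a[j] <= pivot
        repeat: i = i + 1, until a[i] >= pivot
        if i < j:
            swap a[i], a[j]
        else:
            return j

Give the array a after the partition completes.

6 7 8 8 9 11 11 8 7 11 10 8 11

pivot=7
j stops at 8 (6), i stops at 0 (7); swap ⇒ 6 8 7 8 9 11 11 8 7 11 10 8 11
j stops at 2 (7), i stops at 1 (8); swap ⇒ 6 7 8 8 9 11 11 8 7 11 10 8 11
j stops at 1, i stops at 2; i≥j ⇒ return 1. a=6 7 8 8 9 11 11 8 7 11 10 8 11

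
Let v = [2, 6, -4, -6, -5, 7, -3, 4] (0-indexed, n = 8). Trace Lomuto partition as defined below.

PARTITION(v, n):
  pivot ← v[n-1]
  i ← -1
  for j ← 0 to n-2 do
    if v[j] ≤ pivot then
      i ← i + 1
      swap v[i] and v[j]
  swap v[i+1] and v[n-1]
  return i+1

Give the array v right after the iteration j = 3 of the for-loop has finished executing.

[2, -4, -6, 6, -5, 7, -3, 4]

pivot = v[7] = 4; i = -1
j=0: v[0]=2 ≤ 4 → i=0, swap v[0],v[0] (no change) → [2, 6, -4, -6, -5, 7, -3, 4]
j=1: v[1]=6 > 4 → no swap
j=2: v[2]=-4 ≤ 4 → i=1, swap v[1],v[2] → [2, -4, 6, -6, -5, 7, -3, 4]
j=3: v[3]=-6 ≤ 4 → i=2, swap v[2],v[3] → [2, -4, -6, 6, -5, 7, -3, 4]
(after j=3) v = [2, -4, -6, 6, -5, 7, -3, 4]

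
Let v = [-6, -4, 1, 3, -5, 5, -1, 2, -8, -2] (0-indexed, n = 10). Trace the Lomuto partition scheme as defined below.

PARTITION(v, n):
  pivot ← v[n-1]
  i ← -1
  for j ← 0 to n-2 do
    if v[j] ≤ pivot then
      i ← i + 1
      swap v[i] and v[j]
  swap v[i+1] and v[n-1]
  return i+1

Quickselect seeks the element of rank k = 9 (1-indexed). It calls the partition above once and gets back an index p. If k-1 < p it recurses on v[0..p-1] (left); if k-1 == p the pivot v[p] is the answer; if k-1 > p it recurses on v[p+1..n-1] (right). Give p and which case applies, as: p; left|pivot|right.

4; right

pivot=-2, i=-1
j=0: -6≤-2, i=0, swap(0,0) ⇒ [-6, -4, 1, 3, -5, 5, -1, 2, -8, -2]
j=1: -4≤-2, i=1, swap(1,1) ⇒ [-6, -4, 1, 3, -5, 5, -1, 2, -8, -2]
j=2: 1>-2, skip
j=3: 3>-2, skip
j=4: -5≤-2, i=2, swap(2,4) ⇒ [-6, -4, -5, 3, 1, 5, -1, 2, -8, -2]
j=5: 5>-2, skip
j=6: -1>-2, skip
j=7: 2>-2, skip
j=8: -8≤-2, i=3, swap(3,8) ⇒ [-6, -4, -5, -8, 1, 5, -1, 2, 3, -2]
swap(4,9) ⇒ [-6, -4, -5, -8, -2, 5, -1, 2, 3, 1]; return 4
p = 4; k-1 = 8 > 4 ⇒ right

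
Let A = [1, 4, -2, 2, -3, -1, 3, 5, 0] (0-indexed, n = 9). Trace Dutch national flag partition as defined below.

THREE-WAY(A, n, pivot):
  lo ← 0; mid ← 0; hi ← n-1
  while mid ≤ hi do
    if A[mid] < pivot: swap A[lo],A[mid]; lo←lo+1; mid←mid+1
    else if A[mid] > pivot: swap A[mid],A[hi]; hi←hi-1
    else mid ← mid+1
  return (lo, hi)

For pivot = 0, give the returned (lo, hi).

(3, 3)

pivot = 0; lo=0, mid=0, hi=8
A[mid]=1>0: swap A[0],A[8]; hi=7 → [0, 4, -2, 2, -3, -1, 3, 5, 1]
A[mid]=0=0: mid=1
A[mid]=4>0: swap A[1],A[7]; hi=6 → [0, 5, -2, 2, -3, -1, 3, 4, 1]
A[mid]=5>0: swap A[1],A[6]; hi=5 → [0, 3, -2, 2, -3, -1, 5, 4, 1]
A[mid]=3>0: swap A[1],A[5]; hi=4 → [0, -1, -2, 2, -3, 3, 5, 4, 1]
A[mid]=-1<0: swap A[0],A[1]; lo=1,mid=2 → [-1, 0, -2, 2, -3, 3, 5, 4, 1]
A[mid]=-2<0: swap A[1],A[2]; lo=2,mid=3 → [-1, -2, 0, 2, -3, 3, 5, 4, 1]
A[mid]=2>0: swap A[3],A[4]; hi=3 → [-1, -2, 0, -3, 2, 3, 5, 4, 1]
A[mid]=-3<0: swap A[2],A[3]; lo=3,mid=4 → [-1, -2, -3, 0, 2, 3, 5, 4, 1]
end: lo=3, hi=3; A = [-1, -2, -3, 0, 2, 3, 5, 4, 1]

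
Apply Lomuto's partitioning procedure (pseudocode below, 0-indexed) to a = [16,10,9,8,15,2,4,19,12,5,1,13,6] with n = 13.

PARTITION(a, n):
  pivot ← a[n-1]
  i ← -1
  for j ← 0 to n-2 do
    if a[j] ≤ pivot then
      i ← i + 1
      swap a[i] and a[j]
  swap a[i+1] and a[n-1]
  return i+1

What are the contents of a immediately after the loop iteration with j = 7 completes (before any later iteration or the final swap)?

[2,4,9,8,15,16,10,19,12,5,1,13,6]

pivot=6, i=-1
j=0: 16>6, skip
j=1: 10>6, skip
j=2: 9>6, skip
j=3: 8>6, skip
j=4: 15>6, skip
j=5: 2≤6, i=0, swap(0,5) ⇒ [2,10,9,8,15,16,4,19,12,5,1,13,6]
j=6: 4≤6, i=1, swap(1,6) ⇒ [2,4,9,8,15,16,10,19,12,5,1,13,6]
j=7: 19>6, skip
(after j=7) a = [2,4,9,8,15,16,10,19,12,5,1,13,6]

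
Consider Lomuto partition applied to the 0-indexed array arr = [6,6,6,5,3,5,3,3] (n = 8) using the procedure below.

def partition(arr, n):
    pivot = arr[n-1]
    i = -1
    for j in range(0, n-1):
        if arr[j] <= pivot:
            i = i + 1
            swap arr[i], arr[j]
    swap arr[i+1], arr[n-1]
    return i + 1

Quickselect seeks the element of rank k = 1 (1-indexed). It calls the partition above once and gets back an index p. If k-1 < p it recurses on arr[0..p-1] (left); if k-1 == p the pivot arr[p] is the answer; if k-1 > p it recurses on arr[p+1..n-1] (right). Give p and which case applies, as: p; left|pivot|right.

2; left

pivot = arr[7] = 3; i = -1
j=0: arr[0]=6 > 3 → no swap
j=1: arr[1]=6 > 3 → no swap
j=2: arr[2]=6 > 3 → no swap
j=3: arr[3]=5 > 3 → no swap
j=4: arr[4]=3 ≤ 3 → i=0, swap arr[0],arr[4] → [3,6,6,5,6,5,3,3]
j=5: arr[5]=5 > 3 → no swap
j=6: arr[6]=3 ≤ 3 → i=1, swap arr[1],arr[6] → [3,3,6,5,6,5,6,3]
final swap arr[2],arr[7] → [3,3,3,5,6,5,6,6]; return 2
p = 2; k-1 = 0 < 2 ⇒ left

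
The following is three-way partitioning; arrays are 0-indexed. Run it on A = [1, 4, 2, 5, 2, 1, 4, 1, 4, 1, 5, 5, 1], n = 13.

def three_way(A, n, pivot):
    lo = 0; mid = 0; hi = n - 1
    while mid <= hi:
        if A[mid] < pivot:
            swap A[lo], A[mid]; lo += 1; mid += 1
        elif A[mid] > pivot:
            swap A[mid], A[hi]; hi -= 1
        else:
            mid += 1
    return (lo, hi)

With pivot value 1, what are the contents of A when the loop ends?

lo=0 mid=0 hi=12
1=1: mid=1
4>1: swap(1,12), hi=11 ⇒ [1, 1, 2, 5, 2, 1, 4, 1, 4, 1, 5, 5, 4]
1=1: mid=2
2>1: swap(2,11), hi=10 ⇒ [1, 1, 5, 5, 2, 1, 4, 1, 4, 1, 5, 2, 4]
5>1: swap(2,10), hi=9 ⇒ [1, 1, 5, 5, 2, 1, 4, 1, 4, 1, 5, 2, 4]
5>1: swap(2,9), hi=8 ⇒ [1, 1, 1, 5, 2, 1, 4, 1, 4, 5, 5, 2, 4]
1=1: mid=3
5>1: swap(3,8), hi=7 ⇒ [1, 1, 1, 4, 2, 1, 4, 1, 5, 5, 5, 2, 4]
4>1: swap(3,7), hi=6 ⇒ [1, 1, 1, 1, 2, 1, 4, 4, 5, 5, 5, 2, 4]
1=1: mid=4
2>1: swap(4,6), hi=5 ⇒ [1, 1, 1, 1, 4, 1, 2, 4, 5, 5, 5, 2, 4]
4>1: swap(4,5), hi=4 ⇒ [1, 1, 1, 1, 1, 4, 2, 4, 5, 5, 5, 2, 4]
1=1: mid=5
done. lo=0 hi=4; A=[1, 1, 1, 1, 1, 4, 2, 4, 5, 5, 5, 2, 4]

[1, 1, 1, 1, 1, 4, 2, 4, 5, 5, 5, 2, 4]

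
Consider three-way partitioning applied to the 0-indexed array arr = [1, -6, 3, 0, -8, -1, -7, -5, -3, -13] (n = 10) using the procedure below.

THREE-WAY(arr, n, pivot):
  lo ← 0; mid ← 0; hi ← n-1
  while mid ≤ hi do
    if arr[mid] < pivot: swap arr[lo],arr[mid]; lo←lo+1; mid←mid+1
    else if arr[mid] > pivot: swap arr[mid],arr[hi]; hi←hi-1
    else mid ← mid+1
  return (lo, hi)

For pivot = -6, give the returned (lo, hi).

(3, 3)

lo=0 mid=0 hi=9
1>-6: swap(0,9), hi=8 ⇒ [-13, -6, 3, 0, -8, -1, -7, -5, -3, 1]
-13<-6: swap(0,0), lo=1 mid=1 ⇒ [-13, -6, 3, 0, -8, -1, -7, -5, -3, 1]
-6=-6: mid=2
3>-6: swap(2,8), hi=7 ⇒ [-13, -6, -3, 0, -8, -1, -7, -5, 3, 1]
-3>-6: swap(2,7), hi=6 ⇒ [-13, -6, -5, 0, -8, -1, -7, -3, 3, 1]
-5>-6: swap(2,6), hi=5 ⇒ [-13, -6, -7, 0, -8, -1, -5, -3, 3, 1]
-7<-6: swap(1,2), lo=2 mid=3 ⇒ [-13, -7, -6, 0, -8, -1, -5, -3, 3, 1]
0>-6: swap(3,5), hi=4 ⇒ [-13, -7, -6, -1, -8, 0, -5, -3, 3, 1]
-1>-6: swap(3,4), hi=3 ⇒ [-13, -7, -6, -8, -1, 0, -5, -3, 3, 1]
-8<-6: swap(2,3), lo=3 mid=4 ⇒ [-13, -7, -8, -6, -1, 0, -5, -3, 3, 1]
done. lo=3 hi=3; arr=[-13, -7, -8, -6, -1, 0, -5, -3, 3, 1]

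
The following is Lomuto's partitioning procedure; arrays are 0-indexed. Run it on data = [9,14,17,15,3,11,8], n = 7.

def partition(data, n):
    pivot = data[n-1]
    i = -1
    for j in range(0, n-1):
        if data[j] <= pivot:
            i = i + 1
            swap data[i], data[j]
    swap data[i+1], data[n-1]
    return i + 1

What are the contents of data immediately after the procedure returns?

pivot=8, i=-1
j=0: 9>8, skip
j=1: 14>8, skip
j=2: 17>8, skip
j=3: 15>8, skip
j=4: 3≤8, i=0, swap(0,4) ⇒ [3,14,17,15,9,11,8]
j=5: 11>8, skip
swap(1,6) ⇒ [3,8,17,15,9,11,14]; return 1

[3,8,17,15,9,11,14]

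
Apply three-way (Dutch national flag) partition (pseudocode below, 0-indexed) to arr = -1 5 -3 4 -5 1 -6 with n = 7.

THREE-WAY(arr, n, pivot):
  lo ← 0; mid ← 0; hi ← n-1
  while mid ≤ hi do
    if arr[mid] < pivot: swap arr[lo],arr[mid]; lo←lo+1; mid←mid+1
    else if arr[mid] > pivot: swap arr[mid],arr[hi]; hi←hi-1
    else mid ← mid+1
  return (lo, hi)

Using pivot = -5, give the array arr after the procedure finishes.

-6 -5 4 -3 1 5 -1

pivot = -5; lo=0, mid=0, hi=6
arr[mid]=-1>-5: swap arr[0],arr[6]; hi=5 → -6 5 -3 4 -5 1 -1
arr[mid]=-6<-5: swap arr[0],arr[0]; lo=1,mid=1 → -6 5 -3 4 -5 1 -1
arr[mid]=5>-5: swap arr[1],arr[5]; hi=4 → -6 1 -3 4 -5 5 -1
arr[mid]=1>-5: swap arr[1],arr[4]; hi=3 → -6 -5 -3 4 1 5 -1
arr[mid]=-5=-5: mid=2
arr[mid]=-3>-5: swap arr[2],arr[3]; hi=2 → -6 -5 4 -3 1 5 -1
arr[mid]=4>-5: swap arr[2],arr[2]; hi=1 → -6 -5 4 -3 1 5 -1
end: lo=1, hi=1; arr = -6 -5 4 -3 1 5 -1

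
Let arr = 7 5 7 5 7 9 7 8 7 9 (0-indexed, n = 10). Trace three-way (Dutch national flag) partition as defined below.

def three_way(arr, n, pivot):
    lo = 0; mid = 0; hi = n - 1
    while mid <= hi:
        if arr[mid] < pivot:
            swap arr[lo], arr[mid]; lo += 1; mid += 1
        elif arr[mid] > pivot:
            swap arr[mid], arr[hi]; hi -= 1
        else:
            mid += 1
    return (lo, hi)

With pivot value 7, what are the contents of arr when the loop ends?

5 5 7 7 7 7 7 8 9 9

lo=0 mid=0 hi=9
7=7: mid=1
5<7: swap(0,1), lo=1 mid=2 ⇒ 5 7 7 5 7 9 7 8 7 9
7=7: mid=3
5<7: swap(1,3), lo=2 mid=4 ⇒ 5 5 7 7 7 9 7 8 7 9
7=7: mid=5
9>7: swap(5,9), hi=8 ⇒ 5 5 7 7 7 9 7 8 7 9
9>7: swap(5,8), hi=7 ⇒ 5 5 7 7 7 7 7 8 9 9
7=7: mid=6
7=7: mid=7
8>7: swap(7,7), hi=6 ⇒ 5 5 7 7 7 7 7 8 9 9
done. lo=2 hi=6; arr=5 5 7 7 7 7 7 8 9 9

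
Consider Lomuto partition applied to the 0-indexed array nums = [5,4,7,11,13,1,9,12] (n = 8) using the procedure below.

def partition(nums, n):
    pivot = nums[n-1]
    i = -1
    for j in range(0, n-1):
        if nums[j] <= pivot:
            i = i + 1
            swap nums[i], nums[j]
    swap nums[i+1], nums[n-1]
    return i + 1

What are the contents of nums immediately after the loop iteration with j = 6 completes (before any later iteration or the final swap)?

pivot=12, i=-1
j=0: 5≤12, i=0, swap(0,0) ⇒ [5,4,7,11,13,1,9,12]
j=1: 4≤12, i=1, swap(1,1) ⇒ [5,4,7,11,13,1,9,12]
j=2: 7≤12, i=2, swap(2,2) ⇒ [5,4,7,11,13,1,9,12]
j=3: 11≤12, i=3, swap(3,3) ⇒ [5,4,7,11,13,1,9,12]
j=4: 13>12, skip
j=5: 1≤12, i=4, swap(4,5) ⇒ [5,4,7,11,1,13,9,12]
j=6: 9≤12, i=5, swap(5,6) ⇒ [5,4,7,11,1,9,13,12]
(after j=6) nums = [5,4,7,11,1,9,13,12]

[5,4,7,11,1,9,13,12]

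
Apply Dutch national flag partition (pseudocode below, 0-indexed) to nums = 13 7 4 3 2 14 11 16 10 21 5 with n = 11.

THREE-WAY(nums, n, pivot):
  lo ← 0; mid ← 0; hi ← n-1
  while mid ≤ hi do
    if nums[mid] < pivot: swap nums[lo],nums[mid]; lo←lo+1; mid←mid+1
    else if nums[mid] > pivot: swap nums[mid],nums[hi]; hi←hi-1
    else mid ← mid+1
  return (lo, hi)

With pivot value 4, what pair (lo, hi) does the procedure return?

pivot = 4; lo=0, mid=0, hi=10
nums[mid]=13>4: swap nums[0],nums[10]; hi=9 → 5 7 4 3 2 14 11 16 10 21 13
nums[mid]=5>4: swap nums[0],nums[9]; hi=8 → 21 7 4 3 2 14 11 16 10 5 13
nums[mid]=21>4: swap nums[0],nums[8]; hi=7 → 10 7 4 3 2 14 11 16 21 5 13
nums[mid]=10>4: swap nums[0],nums[7]; hi=6 → 16 7 4 3 2 14 11 10 21 5 13
nums[mid]=16>4: swap nums[0],nums[6]; hi=5 → 11 7 4 3 2 14 16 10 21 5 13
nums[mid]=11>4: swap nums[0],nums[5]; hi=4 → 14 7 4 3 2 11 16 10 21 5 13
nums[mid]=14>4: swap nums[0],nums[4]; hi=3 → 2 7 4 3 14 11 16 10 21 5 13
nums[mid]=2<4: swap nums[0],nums[0]; lo=1,mid=1 → 2 7 4 3 14 11 16 10 21 5 13
nums[mid]=7>4: swap nums[1],nums[3]; hi=2 → 2 3 4 7 14 11 16 10 21 5 13
nums[mid]=3<4: swap nums[1],nums[1]; lo=2,mid=2 → 2 3 4 7 14 11 16 10 21 5 13
nums[mid]=4=4: mid=3
end: lo=2, hi=2; nums = 2 3 4 7 14 11 16 10 21 5 13

(2, 2)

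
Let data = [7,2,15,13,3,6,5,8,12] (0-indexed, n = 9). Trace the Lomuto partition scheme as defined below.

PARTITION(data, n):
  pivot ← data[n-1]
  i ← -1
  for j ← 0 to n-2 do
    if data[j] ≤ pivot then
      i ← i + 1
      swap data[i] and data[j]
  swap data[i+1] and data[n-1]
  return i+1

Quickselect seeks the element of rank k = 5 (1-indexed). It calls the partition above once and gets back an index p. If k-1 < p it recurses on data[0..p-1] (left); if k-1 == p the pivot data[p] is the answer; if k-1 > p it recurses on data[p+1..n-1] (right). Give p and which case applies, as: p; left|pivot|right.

6; left

pivot = data[8] = 12; i = -1
j=0: data[0]=7 ≤ 12 → i=0, swap data[0],data[0] (no change) → [7,2,15,13,3,6,5,8,12]
j=1: data[1]=2 ≤ 12 → i=1, swap data[1],data[1] (no change) → [7,2,15,13,3,6,5,8,12]
j=2: data[2]=15 > 12 → no swap
j=3: data[3]=13 > 12 → no swap
j=4: data[4]=3 ≤ 12 → i=2, swap data[2],data[4] → [7,2,3,13,15,6,5,8,12]
j=5: data[5]=6 ≤ 12 → i=3, swap data[3],data[5] → [7,2,3,6,15,13,5,8,12]
j=6: data[6]=5 ≤ 12 → i=4, swap data[4],data[6] → [7,2,3,6,5,13,15,8,12]
j=7: data[7]=8 ≤ 12 → i=5, swap data[5],data[7] → [7,2,3,6,5,8,15,13,12]
final swap data[6],data[8] → [7,2,3,6,5,8,12,13,15]; return 6
p = 6; k-1 = 4 < 6 ⇒ left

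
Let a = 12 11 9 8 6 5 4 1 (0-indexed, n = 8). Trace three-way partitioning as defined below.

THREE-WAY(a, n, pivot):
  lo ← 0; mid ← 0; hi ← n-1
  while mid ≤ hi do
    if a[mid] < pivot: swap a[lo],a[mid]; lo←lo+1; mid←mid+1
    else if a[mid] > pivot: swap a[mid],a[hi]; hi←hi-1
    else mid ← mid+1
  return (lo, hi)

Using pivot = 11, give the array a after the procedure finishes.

pivot = 11; lo=0, mid=0, hi=7
a[mid]=12>11: swap a[0],a[7]; hi=6 → 1 11 9 8 6 5 4 12
a[mid]=1<11: swap a[0],a[0]; lo=1,mid=1 → 1 11 9 8 6 5 4 12
a[mid]=11=11: mid=2
a[mid]=9<11: swap a[1],a[2]; lo=2,mid=3 → 1 9 11 8 6 5 4 12
a[mid]=8<11: swap a[2],a[3]; lo=3,mid=4 → 1 9 8 11 6 5 4 12
a[mid]=6<11: swap a[3],a[4]; lo=4,mid=5 → 1 9 8 6 11 5 4 12
a[mid]=5<11: swap a[4],a[5]; lo=5,mid=6 → 1 9 8 6 5 11 4 12
a[mid]=4<11: swap a[5],a[6]; lo=6,mid=7 → 1 9 8 6 5 4 11 12
end: lo=6, hi=6; a = 1 9 8 6 5 4 11 12

1 9 8 6 5 4 11 12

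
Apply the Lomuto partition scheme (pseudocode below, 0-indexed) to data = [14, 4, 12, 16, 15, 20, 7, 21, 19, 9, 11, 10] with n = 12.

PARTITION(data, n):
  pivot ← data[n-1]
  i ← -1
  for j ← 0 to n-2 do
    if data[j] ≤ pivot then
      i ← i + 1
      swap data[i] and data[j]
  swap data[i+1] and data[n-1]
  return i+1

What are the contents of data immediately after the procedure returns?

pivot=10, i=-1
j=0: 14>10, skip
j=1: 4≤10, i=0, swap(0,1) ⇒ [4, 14, 12, 16, 15, 20, 7, 21, 19, 9, 11, 10]
j=2: 12>10, skip
j=3: 16>10, skip
j=4: 15>10, skip
j=5: 20>10, skip
j=6: 7≤10, i=1, swap(1,6) ⇒ [4, 7, 12, 16, 15, 20, 14, 21, 19, 9, 11, 10]
j=7: 21>10, skip
j=8: 19>10, skip
j=9: 9≤10, i=2, swap(2,9) ⇒ [4, 7, 9, 16, 15, 20, 14, 21, 19, 12, 11, 10]
j=10: 11>10, skip
swap(3,11) ⇒ [4, 7, 9, 10, 15, 20, 14, 21, 19, 12, 11, 16]; return 3

[4, 7, 9, 10, 15, 20, 14, 21, 19, 12, 11, 16]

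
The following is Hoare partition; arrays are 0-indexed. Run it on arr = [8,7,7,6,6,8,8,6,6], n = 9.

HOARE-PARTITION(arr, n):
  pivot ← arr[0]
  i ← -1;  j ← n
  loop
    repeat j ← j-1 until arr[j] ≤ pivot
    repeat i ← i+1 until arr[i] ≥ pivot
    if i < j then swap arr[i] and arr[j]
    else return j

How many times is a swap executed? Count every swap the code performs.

pivot=8
j stops at 8 (6), i stops at 0 (8); swap ⇒ [6,7,7,6,6,8,8,6,8]
j stops at 7 (6), i stops at 5 (8); swap ⇒ [6,7,7,6,6,6,8,8,8]
j stops at 6, i stops at 6; i≥j ⇒ return 6. arr=[6,7,7,6,6,6,8,8,8]

2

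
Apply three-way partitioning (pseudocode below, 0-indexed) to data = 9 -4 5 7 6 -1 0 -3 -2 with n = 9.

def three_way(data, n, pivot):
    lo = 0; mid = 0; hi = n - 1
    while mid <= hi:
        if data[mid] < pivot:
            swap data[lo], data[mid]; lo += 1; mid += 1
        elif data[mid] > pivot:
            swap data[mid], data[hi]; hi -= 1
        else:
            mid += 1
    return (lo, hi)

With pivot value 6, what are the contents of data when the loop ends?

pivot = 6; lo=0, mid=0, hi=8
data[mid]=9>6: swap data[0],data[8]; hi=7 → -2 -4 5 7 6 -1 0 -3 9
data[mid]=-2<6: swap data[0],data[0]; lo=1,mid=1 → -2 -4 5 7 6 -1 0 -3 9
data[mid]=-4<6: swap data[1],data[1]; lo=2,mid=2 → -2 -4 5 7 6 -1 0 -3 9
data[mid]=5<6: swap data[2],data[2]; lo=3,mid=3 → -2 -4 5 7 6 -1 0 -3 9
data[mid]=7>6: swap data[3],data[7]; hi=6 → -2 -4 5 -3 6 -1 0 7 9
data[mid]=-3<6: swap data[3],data[3]; lo=4,mid=4 → -2 -4 5 -3 6 -1 0 7 9
data[mid]=6=6: mid=5
data[mid]=-1<6: swap data[4],data[5]; lo=5,mid=6 → -2 -4 5 -3 -1 6 0 7 9
data[mid]=0<6: swap data[5],data[6]; lo=6,mid=7 → -2 -4 5 -3 -1 0 6 7 9
end: lo=6, hi=6; data = -2 -4 5 -3 -1 0 6 7 9

-2 -4 5 -3 -1 0 6 7 9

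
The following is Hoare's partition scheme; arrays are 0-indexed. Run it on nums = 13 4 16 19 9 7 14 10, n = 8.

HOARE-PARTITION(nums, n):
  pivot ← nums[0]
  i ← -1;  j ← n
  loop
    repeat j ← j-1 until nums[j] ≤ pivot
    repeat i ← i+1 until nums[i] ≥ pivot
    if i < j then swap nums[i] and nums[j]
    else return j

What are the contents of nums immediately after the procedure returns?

10 4 7 9 19 16 14 13

pivot = nums[0] = 13; i = -1, j = 8
j→7 (nums[7]=10≤13), i→0 (nums[0]=13≥13); i<j, swap → 10 4 16 19 9 7 14 13
j→5 (nums[5]=7≤13), i→2 (nums[2]=16≥13); i<j, swap → 10 4 7 19 9 16 14 13
j→4 (nums[4]=9≤13), i→3 (nums[3]=19≥13); i<j, swap → 10 4 7 9 19 16 14 13
j→3, i→4; i≥j, return j=3. nums = 10 4 7 9 19 16 14 13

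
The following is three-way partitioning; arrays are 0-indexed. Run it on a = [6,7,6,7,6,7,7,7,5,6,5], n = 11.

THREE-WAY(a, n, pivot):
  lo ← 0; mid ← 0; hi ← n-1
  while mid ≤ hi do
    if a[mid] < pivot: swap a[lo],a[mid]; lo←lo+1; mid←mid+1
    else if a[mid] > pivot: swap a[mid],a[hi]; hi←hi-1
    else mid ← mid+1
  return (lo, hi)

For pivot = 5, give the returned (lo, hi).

pivot = 5; lo=0, mid=0, hi=10
a[mid]=6>5: swap a[0],a[10]; hi=9 → [5,7,6,7,6,7,7,7,5,6,6]
a[mid]=5=5: mid=1
a[mid]=7>5: swap a[1],a[9]; hi=8 → [5,6,6,7,6,7,7,7,5,7,6]
a[mid]=6>5: swap a[1],a[8]; hi=7 → [5,5,6,7,6,7,7,7,6,7,6]
a[mid]=5=5: mid=2
a[mid]=6>5: swap a[2],a[7]; hi=6 → [5,5,7,7,6,7,7,6,6,7,6]
a[mid]=7>5: swap a[2],a[6]; hi=5 → [5,5,7,7,6,7,7,6,6,7,6]
a[mid]=7>5: swap a[2],a[5]; hi=4 → [5,5,7,7,6,7,7,6,6,7,6]
a[mid]=7>5: swap a[2],a[4]; hi=3 → [5,5,6,7,7,7,7,6,6,7,6]
a[mid]=6>5: swap a[2],a[3]; hi=2 → [5,5,7,6,7,7,7,6,6,7,6]
a[mid]=7>5: swap a[2],a[2]; hi=1 → [5,5,7,6,7,7,7,6,6,7,6]
end: lo=0, hi=1; a = [5,5,7,6,7,7,7,6,6,7,6]

(0, 1)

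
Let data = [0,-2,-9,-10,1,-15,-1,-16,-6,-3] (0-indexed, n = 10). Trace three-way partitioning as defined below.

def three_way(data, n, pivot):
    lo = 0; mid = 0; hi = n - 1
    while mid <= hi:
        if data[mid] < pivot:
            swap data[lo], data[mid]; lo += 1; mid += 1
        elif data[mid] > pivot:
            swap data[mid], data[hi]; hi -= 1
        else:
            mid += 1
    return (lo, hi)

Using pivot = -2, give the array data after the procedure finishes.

lo=0 mid=0 hi=9
0>-2: swap(0,9), hi=8 ⇒ [-3,-2,-9,-10,1,-15,-1,-16,-6,0]
-3<-2: swap(0,0), lo=1 mid=1 ⇒ [-3,-2,-9,-10,1,-15,-1,-16,-6,0]
-2=-2: mid=2
-9<-2: swap(1,2), lo=2 mid=3 ⇒ [-3,-9,-2,-10,1,-15,-1,-16,-6,0]
-10<-2: swap(2,3), lo=3 mid=4 ⇒ [-3,-9,-10,-2,1,-15,-1,-16,-6,0]
1>-2: swap(4,8), hi=7 ⇒ [-3,-9,-10,-2,-6,-15,-1,-16,1,0]
-6<-2: swap(3,4), lo=4 mid=5 ⇒ [-3,-9,-10,-6,-2,-15,-1,-16,1,0]
-15<-2: swap(4,5), lo=5 mid=6 ⇒ [-3,-9,-10,-6,-15,-2,-1,-16,1,0]
-1>-2: swap(6,7), hi=6 ⇒ [-3,-9,-10,-6,-15,-2,-16,-1,1,0]
-16<-2: swap(5,6), lo=6 mid=7 ⇒ [-3,-9,-10,-6,-15,-16,-2,-1,1,0]
done. lo=6 hi=6; data=[-3,-9,-10,-6,-15,-16,-2,-1,1,0]

[-3,-9,-10,-6,-15,-16,-2,-1,1,0]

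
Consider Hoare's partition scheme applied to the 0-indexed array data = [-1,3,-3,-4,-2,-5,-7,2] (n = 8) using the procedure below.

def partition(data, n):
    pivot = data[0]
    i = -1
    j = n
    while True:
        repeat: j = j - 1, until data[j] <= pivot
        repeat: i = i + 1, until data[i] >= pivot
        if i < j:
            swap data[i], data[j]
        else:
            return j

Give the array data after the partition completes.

[-7,-5,-3,-4,-2,3,-1,2]

pivot = data[0] = -1; i = -1, j = 8
j→6 (data[6]=-7≤-1), i→0 (data[0]=-1≥-1); i<j, swap → [-7,3,-3,-4,-2,-5,-1,2]
j→5 (data[5]=-5≤-1), i→1 (data[1]=3≥-1); i<j, swap → [-7,-5,-3,-4,-2,3,-1,2]
j→4, i→5; i≥j, return j=4. data = [-7,-5,-3,-4,-2,3,-1,2]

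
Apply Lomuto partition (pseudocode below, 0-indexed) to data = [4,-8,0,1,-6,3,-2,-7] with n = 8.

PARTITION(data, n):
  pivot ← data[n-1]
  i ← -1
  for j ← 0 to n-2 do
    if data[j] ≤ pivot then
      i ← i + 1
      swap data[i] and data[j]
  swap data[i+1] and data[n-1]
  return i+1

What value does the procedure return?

1

pivot=-7, i=-1
j=0: 4>-7, skip
j=1: -8≤-7, i=0, swap(0,1) ⇒ [-8,4,0,1,-6,3,-2,-7]
j=2: 0>-7, skip
j=3: 1>-7, skip
j=4: -6>-7, skip
j=5: 3>-7, skip
j=6: -2>-7, skip
swap(1,7) ⇒ [-8,-7,0,1,-6,3,-2,4]; return 1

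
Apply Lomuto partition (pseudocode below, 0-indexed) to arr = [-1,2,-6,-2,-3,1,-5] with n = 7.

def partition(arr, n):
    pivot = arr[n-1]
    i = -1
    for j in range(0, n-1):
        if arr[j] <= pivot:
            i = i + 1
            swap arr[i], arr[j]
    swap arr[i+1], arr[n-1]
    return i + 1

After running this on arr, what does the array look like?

[-6,-5,-1,-2,-3,1,2]

pivot = arr[6] = -5; i = -1
j=0: arr[0]=-1 > -5 → no swap
j=1: arr[1]=2 > -5 → no swap
j=2: arr[2]=-6 ≤ -5 → i=0, swap arr[0],arr[2] → [-6,2,-1,-2,-3,1,-5]
j=3: arr[3]=-2 > -5 → no swap
j=4: arr[4]=-3 > -5 → no swap
j=5: arr[5]=1 > -5 → no swap
final swap arr[1],arr[6] → [-6,-5,-1,-2,-3,1,2]; return 1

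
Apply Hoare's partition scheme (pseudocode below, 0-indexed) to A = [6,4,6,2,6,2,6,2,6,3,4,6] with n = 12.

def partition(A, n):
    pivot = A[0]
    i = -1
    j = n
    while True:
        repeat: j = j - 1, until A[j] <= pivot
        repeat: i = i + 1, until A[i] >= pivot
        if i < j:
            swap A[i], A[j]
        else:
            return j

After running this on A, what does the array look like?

[6,4,4,2,3,2,6,2,6,6,6,6]

pivot = A[0] = 6; i = -1, j = 12
j→11 (A[11]=6≤6), i→0 (A[0]=6≥6); i<j, swap → [6,4,6,2,6,2,6,2,6,3,4,6]
j→10 (A[10]=4≤6), i→2 (A[2]=6≥6); i<j, swap → [6,4,4,2,6,2,6,2,6,3,6,6]
j→9 (A[9]=3≤6), i→4 (A[4]=6≥6); i<j, swap → [6,4,4,2,3,2,6,2,6,6,6,6]
j→8 (A[8]=6≤6), i→6 (A[6]=6≥6); i<j, swap → [6,4,4,2,3,2,6,2,6,6,6,6]
j→7, i→8; i≥j, return j=7. A = [6,4,4,2,3,2,6,2,6,6,6,6]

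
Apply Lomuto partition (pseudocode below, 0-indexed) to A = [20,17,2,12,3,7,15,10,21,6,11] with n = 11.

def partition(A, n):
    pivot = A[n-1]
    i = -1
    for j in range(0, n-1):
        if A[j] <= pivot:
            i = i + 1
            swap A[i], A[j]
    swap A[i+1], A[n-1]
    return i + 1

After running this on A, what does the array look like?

[2,3,7,10,6,11,15,12,21,17,20]

pivot = A[10] = 11; i = -1
j=0: A[0]=20 > 11 → no swap
j=1: A[1]=17 > 11 → no swap
j=2: A[2]=2 ≤ 11 → i=0, swap A[0],A[2] → [2,17,20,12,3,7,15,10,21,6,11]
j=3: A[3]=12 > 11 → no swap
j=4: A[4]=3 ≤ 11 → i=1, swap A[1],A[4] → [2,3,20,12,17,7,15,10,21,6,11]
j=5: A[5]=7 ≤ 11 → i=2, swap A[2],A[5] → [2,3,7,12,17,20,15,10,21,6,11]
j=6: A[6]=15 > 11 → no swap
j=7: A[7]=10 ≤ 11 → i=3, swap A[3],A[7] → [2,3,7,10,17,20,15,12,21,6,11]
j=8: A[8]=21 > 11 → no swap
j=9: A[9]=6 ≤ 11 → i=4, swap A[4],A[9] → [2,3,7,10,6,20,15,12,21,17,11]
final swap A[5],A[10] → [2,3,7,10,6,11,15,12,21,17,20]; return 5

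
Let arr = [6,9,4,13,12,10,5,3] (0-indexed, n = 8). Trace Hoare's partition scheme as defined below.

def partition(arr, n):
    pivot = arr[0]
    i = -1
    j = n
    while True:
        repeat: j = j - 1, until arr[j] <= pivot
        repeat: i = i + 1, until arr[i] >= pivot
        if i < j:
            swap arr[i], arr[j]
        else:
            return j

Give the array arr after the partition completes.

[3,5,4,13,12,10,9,6]

pivot = arr[0] = 6; i = -1, j = 8
j→7 (arr[7]=3≤6), i→0 (arr[0]=6≥6); i<j, swap → [3,9,4,13,12,10,5,6]
j→6 (arr[6]=5≤6), i→1 (arr[1]=9≥6); i<j, swap → [3,5,4,13,12,10,9,6]
j→2, i→3; i≥j, return j=2. arr = [3,5,4,13,12,10,9,6]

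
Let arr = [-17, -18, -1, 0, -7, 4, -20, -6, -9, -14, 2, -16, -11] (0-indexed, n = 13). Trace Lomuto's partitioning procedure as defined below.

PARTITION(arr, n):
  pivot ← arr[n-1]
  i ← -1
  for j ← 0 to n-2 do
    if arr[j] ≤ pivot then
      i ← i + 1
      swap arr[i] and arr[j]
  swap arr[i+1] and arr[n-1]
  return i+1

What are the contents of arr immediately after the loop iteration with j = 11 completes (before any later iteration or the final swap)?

[-17, -18, -20, -14, -16, 4, -1, -6, -9, 0, 2, -7, -11]

pivot = arr[12] = -11; i = -1
j=0: arr[0]=-17 ≤ -11 → i=0, swap arr[0],arr[0] (no change) → [-17, -18, -1, 0, -7, 4, -20, -6, -9, -14, 2, -16, -11]
j=1: arr[1]=-18 ≤ -11 → i=1, swap arr[1],arr[1] (no change) → [-17, -18, -1, 0, -7, 4, -20, -6, -9, -14, 2, -16, -11]
j=2: arr[2]=-1 > -11 → no swap
j=3: arr[3]=0 > -11 → no swap
j=4: arr[4]=-7 > -11 → no swap
j=5: arr[5]=4 > -11 → no swap
j=6: arr[6]=-20 ≤ -11 → i=2, swap arr[2],arr[6] → [-17, -18, -20, 0, -7, 4, -1, -6, -9, -14, 2, -16, -11]
j=7: arr[7]=-6 > -11 → no swap
j=8: arr[8]=-9 > -11 → no swap
j=9: arr[9]=-14 ≤ -11 → i=3, swap arr[3],arr[9] → [-17, -18, -20, -14, -7, 4, -1, -6, -9, 0, 2, -16, -11]
j=10: arr[10]=2 > -11 → no swap
j=11: arr[11]=-16 ≤ -11 → i=4, swap arr[4],arr[11] → [-17, -18, -20, -14, -16, 4, -1, -6, -9, 0, 2, -7, -11]
(after j=11) arr = [-17, -18, -20, -14, -16, 4, -1, -6, -9, 0, 2, -7, -11]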